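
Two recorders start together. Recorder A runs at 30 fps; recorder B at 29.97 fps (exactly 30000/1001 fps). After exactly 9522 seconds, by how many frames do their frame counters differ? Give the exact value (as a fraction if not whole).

285660/1001 frames

A emits 30 × 9522 = 285660 frames; B emits 30000/1001 × 9522 = 285660000/1001.
Difference = 285660/1001 frames (≈ 285.3746); B is behind A.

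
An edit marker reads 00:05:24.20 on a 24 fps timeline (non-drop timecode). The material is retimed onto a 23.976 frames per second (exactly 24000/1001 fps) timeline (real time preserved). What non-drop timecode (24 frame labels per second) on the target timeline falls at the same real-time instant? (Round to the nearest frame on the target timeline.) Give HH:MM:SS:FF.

00:05:24:12

Source frame index: (0×3600 + 5×60 + 24) × 24 + 20 = 7796.
Real time: 7796 / (24) = 1949/6 s.
Target frame: (1949/6) × (24000/1001) = 7796000/1001 ≈ 7788.212 → 7788.
At 24 labels/s: frame 7788 → 00:05:24:12.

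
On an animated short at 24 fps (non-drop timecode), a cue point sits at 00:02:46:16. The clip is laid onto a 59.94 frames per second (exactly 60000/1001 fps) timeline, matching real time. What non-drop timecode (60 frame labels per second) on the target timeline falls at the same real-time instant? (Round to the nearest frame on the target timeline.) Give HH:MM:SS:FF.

00:02:46:30

Source frame index: (0×3600 + 2×60 + 46) × 24 + 16 = 4000.
Real time: 4000 / (24) = 500/3 s.
Target frame: (500/3) × (60000/1001) = 10000000/1001 ≈ 9990.010 → 9990.
At 60 labels/s: frame 9990 → 00:02:46:30.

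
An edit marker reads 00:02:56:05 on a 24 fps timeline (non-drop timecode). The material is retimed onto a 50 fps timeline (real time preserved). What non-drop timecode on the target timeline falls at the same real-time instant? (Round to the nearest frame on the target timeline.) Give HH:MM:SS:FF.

Source frame index: (0×3600 + 2×60 + 56) × 24 + 5 = 4229.
Real time: 4229 / (24) = 4229/24 s.
Target frame: (4229/24) × (50) = 105725/12 ≈ 8810.417 → 8810.
At 50 labels/s: frame 8810 → 00:02:56:10.

00:02:56:10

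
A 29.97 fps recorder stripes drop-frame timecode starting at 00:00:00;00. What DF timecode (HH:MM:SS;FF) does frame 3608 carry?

00:02:00;12

Each 10-minute DF block holds 10 × 60 × 30 − 9 × 2 = 17982 frames. 3608 ÷ 17982 → 0 full blocks, remainder 3608.
Within the partial block the first minute is 1800 frames and each further minute 1798, so 2 further minute boundaries passed. Total skipped labels = 18 × 0 + 2 × 2 = 4.
Non-drop label index = 3608 + 4 = 3612; at 30 labels/s that is 00:02:00:12, i.e. DF 00:02:00;12.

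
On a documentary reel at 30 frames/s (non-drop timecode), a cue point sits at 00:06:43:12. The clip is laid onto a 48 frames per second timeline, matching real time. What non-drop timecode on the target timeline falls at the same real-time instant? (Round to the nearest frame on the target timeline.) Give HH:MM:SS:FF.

Source frame index: (0×3600 + 6×60 + 43) × 30 + 12 = 12102.
Real time: 12102 / (30) = 2017/5 s.
Target frame: (2017/5) × (48) = 96816/5 ≈ 19363.200 → 19363.
At 48 labels/s: frame 19363 → 00:06:43:19.

00:06:43:19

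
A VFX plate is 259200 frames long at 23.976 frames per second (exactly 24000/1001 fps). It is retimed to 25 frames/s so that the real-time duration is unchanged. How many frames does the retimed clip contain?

270270 frames

Target frames = source frames × (target rate / source rate) = 259200 × (25)/(24000/1001) = 259200 × 1001/960 = 270270.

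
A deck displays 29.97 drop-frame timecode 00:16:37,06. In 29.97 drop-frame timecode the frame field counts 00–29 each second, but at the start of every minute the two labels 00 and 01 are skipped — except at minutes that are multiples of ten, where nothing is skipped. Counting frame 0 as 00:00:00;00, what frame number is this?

Complete 10-minute blocks: 1, each 17982 frames → 17982.
Remaining 6 whole minutes in the current block: 1800 + 5 × 1798 = 10790 frames.
Within the current minute: 37 × 30 + 6 − 2 = 1114 (labels ;00/;01 skipped at this minute). Total = 17982 + 10790 + 1114 = 29886.

29886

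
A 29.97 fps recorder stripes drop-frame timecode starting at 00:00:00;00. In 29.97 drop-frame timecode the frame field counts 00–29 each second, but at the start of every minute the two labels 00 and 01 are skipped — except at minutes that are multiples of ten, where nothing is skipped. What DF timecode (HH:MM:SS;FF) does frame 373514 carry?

Each 10-minute DF block holds 10 × 60 × 30 − 9 × 2 = 17982 frames. 373514 ÷ 17982 → 20 full blocks, remainder 13874.
Within the partial block the first minute is 1800 frames and each further minute 1798, so 7 further minute boundaries passed. Total skipped labels = 18 × 20 + 2 × 7 = 374.
Non-drop label index = 373514 + 374 = 373888; at 30 labels/s that is 03:27:42:28, i.e. DF 03:27:42;28.

03:27:42;28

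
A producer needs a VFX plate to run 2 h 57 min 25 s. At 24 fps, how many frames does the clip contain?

255480 frames

2 h 57 min 25 s = 10645 s.
Frames = 10645 × 24 = 255480.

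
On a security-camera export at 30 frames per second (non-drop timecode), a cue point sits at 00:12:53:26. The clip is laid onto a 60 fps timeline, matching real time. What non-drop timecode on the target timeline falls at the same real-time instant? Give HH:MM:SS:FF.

Source frame index: (0×3600 + 12×60 + 53) × 30 + 26 = 23216.
Real time: 23216 / (30) = 11608/15 s.
Target frame: (11608/15) × (60) = 46432.
At 60 labels/s: frame 46432 → 00:12:53:52.

00:12:53:52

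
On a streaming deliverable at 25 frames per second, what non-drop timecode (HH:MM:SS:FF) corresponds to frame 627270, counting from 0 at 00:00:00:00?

06:58:10:20

627270 ÷ 25 = 25090 full seconds, remainder 20 frames.
25090 s = 6 h 58 min 10 s.
Timecode: 06:58:10:20.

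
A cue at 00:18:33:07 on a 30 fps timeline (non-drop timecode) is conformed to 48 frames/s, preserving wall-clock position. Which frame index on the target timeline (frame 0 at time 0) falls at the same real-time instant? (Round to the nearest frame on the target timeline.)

frame 53435

Source frame index: (0×3600 + 18×60 + 33) × 30 + 7 = 33397.
Real time: 33397 / (30) = 33397/30 s.
Target frame: (33397/30) × (48) = 267176/5 ≈ 53435.200 → 53435.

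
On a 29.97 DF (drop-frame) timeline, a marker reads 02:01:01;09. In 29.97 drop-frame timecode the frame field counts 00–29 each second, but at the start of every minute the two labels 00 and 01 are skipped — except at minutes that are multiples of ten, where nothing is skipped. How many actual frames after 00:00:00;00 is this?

217621

As if non-drop at 30 labels/s: (2 × 3600 + 1 × 60 + 1) × 30 + 9 = 217839.
Minute boundaries passed: 121; those not divisible by 10: 121 − 12 = 109; dropped labels = 2 × 109 = 218.
Actual frame index = 217839 − 218 = 217621.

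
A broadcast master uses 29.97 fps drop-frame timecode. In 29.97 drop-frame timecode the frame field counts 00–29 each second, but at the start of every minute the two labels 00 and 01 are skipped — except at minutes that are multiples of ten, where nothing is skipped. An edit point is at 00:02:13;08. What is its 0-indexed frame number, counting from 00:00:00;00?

3994

Complete 10-minute blocks: 0, each 17982 frames → 0.
Remaining 2 whole minutes in the current block: 1800 + 1 × 1798 = 3598 frames.
Within the current minute: 13 × 30 + 8 − 2 = 396 (labels ;00/;01 skipped at this minute). Total = 0 + 3598 + 396 = 3994.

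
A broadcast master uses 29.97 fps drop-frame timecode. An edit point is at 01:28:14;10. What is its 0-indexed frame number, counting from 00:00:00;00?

As if non-drop at 30 labels/s: (1 × 3600 + 28 × 60 + 14) × 30 + 10 = 158830.
Minute boundaries passed: 88; those not divisible by 10: 88 − 8 = 80; dropped labels = 2 × 80 = 160.
Actual frame index = 158830 − 160 = 158670.

158670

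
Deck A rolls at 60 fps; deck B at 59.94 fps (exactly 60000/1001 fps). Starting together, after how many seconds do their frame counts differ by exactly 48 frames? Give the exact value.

800.8 seconds

The gap grows by |60000/1001 − 60| = 60/1001 frames per second.
Time for a 48-frame gap: 48 ÷ (60/1001) = 800.8 s.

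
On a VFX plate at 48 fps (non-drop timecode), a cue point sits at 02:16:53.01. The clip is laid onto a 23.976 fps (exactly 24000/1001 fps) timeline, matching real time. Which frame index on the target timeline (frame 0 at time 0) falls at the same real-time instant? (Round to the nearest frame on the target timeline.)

Source frame index: (2×3600 + 16×60 + 53) × 48 + 1 = 394225.
Real time: 394225 / (48) = 394225/48 s.
Target frame: (394225/48) × (24000/1001) = 15162500/77 ≈ 196915.584 → 196916.

frame 196916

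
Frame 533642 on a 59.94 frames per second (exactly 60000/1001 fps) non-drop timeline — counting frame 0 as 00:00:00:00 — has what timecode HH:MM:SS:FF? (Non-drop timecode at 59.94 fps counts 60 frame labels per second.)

02:28:14:02

533642 ÷ 60 = 8894 full seconds, remainder 2 frames.
8894 s = 2 h 28 min 14 s.
Timecode: 02:28:14:02.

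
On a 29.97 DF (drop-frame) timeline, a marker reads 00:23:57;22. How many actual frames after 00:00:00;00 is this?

43090

Complete 10-minute blocks: 2, each 17982 frames → 35964.
Remaining 3 whole minutes in the current block: 1800 + 2 × 1798 = 5396 frames.
Within the current minute: 57 × 30 + 22 − 2 = 1730 (labels ;00/;01 skipped at this minute). Total = 35964 + 5396 + 1730 = 43090.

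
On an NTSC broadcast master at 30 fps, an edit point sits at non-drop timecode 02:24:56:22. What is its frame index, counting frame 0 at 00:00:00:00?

frame 260902

Total seconds to the label: (2 × 3600 + 24 × 60 + 56) = 8696.
Frame index = 8696 × 30 + 22 = 260902.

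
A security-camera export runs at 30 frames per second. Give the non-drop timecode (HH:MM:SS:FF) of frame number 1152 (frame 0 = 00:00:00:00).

1152 ÷ 30 = 38 full seconds, remainder 12 frames.
38 s = 0 h 0 min 38 s.
Timecode: 00:00:38:12.

00:00:38:12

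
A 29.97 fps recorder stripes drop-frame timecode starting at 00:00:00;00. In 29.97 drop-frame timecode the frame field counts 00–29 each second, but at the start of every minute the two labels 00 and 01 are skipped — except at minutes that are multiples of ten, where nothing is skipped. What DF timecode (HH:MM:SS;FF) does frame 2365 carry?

Each 10-minute DF block holds 10 × 60 × 30 − 9 × 2 = 17982 frames. 2365 ÷ 17982 → 0 full blocks, remainder 2365.
Within the partial block the first minute is 1800 frames and each further minute 1798, so 1 further minute boundary passed. Total skipped labels = 18 × 0 + 2 × 1 = 2.
Non-drop label index = 2365 + 2 = 2367; at 30 labels/s that is 00:01:18:27, i.e. DF 00:01:18;27.

00:01:18;27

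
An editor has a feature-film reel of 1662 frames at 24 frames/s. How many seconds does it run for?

69.25 seconds

Running time = 1662 / (24) = 69.25 s.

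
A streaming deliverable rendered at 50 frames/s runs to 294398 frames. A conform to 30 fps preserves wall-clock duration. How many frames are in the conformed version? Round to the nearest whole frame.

Frames at target rate = 294398 × (30) / (50) = 883194/5 ≈ 176638.800.
Nearest whole frame: 176639.

176639 frames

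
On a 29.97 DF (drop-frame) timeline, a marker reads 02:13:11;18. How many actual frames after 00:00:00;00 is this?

Complete 10-minute blocks: 13, each 17982 frames → 233766.
Remaining 3 whole minutes in the current block: 1800 + 2 × 1798 = 5396 frames.
Within the current minute: 11 × 30 + 18 − 2 = 346 (labels ;00/;01 skipped at this minute). Total = 233766 + 5396 + 346 = 239508.

239508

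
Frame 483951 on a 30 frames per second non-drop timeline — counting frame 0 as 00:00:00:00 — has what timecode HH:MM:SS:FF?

04:28:51:21

483951 ÷ 30 = 16131 full seconds, remainder 21 frames.
16131 s = 4 h 28 min 51 s.
Timecode: 04:28:51:21.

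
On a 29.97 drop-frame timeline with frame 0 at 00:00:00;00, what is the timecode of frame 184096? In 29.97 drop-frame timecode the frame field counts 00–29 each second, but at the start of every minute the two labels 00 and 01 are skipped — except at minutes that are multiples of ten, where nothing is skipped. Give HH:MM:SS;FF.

Ten DF minutes hold 17982 frames, so frame 184096 lies in block 10 (frames 179820–197801) with 4276 frames into that block.
The block's first minute is 1800 frames and the rest 1798 each; 4276 frames reaches minute 2, so 10 × 18 + 2 × 2 = 184 labels have been skipped so far.
Adding those back, label number 184096 + 184 = 184280 at 30 labels/s is 6142 s + 20 f = 1 h 42 min 22 s frame 20, i.e. 01:42:22;20.

01:42:22;20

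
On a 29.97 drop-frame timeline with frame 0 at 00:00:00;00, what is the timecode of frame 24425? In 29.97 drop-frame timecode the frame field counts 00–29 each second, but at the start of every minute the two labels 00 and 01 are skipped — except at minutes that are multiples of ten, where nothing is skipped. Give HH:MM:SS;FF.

00:13:34;29

Each 10-minute DF block holds 10 × 60 × 30 − 9 × 2 = 17982 frames. 24425 ÷ 17982 → 1 full block, remainder 6443.
Within the partial block the first minute is 1800 frames and each further minute 1798, so 3 further minute boundaries passed. Total skipped labels = 18 × 1 + 2 × 3 = 24.
Non-drop label index = 24425 + 24 = 24449; at 30 labels/s that is 00:13:34:29, i.e. DF 00:13:34;29.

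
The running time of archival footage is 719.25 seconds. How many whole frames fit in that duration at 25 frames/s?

Frames = 719.25 × 25 = 71925/4 ≈ 17981.2500.
Complete frames: 17981.

17981 frames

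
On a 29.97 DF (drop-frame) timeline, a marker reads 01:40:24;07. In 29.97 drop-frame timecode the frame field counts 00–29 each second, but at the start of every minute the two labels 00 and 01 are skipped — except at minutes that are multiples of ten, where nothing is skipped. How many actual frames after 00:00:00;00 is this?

180547

As if non-drop at 30 labels/s: (1 × 3600 + 40 × 60 + 24) × 30 + 7 = 180727.
Minute boundaries passed: 100; those not divisible by 10: 100 − 10 = 90; dropped labels = 2 × 90 = 180.
Actual frame index = 180727 − 180 = 180547.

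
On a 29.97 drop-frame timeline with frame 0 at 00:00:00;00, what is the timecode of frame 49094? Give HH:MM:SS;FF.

Ten DF minutes hold 17982 frames, so frame 49094 lies in block 2 (frames 35964–53945) with 13130 frames into that block.
The block's first minute is 1800 frames and the rest 1798 each; 13130 frames reaches minute 7, so 2 × 18 + 7 × 2 = 50 labels have been skipped so far.
Adding those back, label number 49094 + 50 = 49144 at 30 labels/s is 1638 s + 4 f = 0 h 27 min 18 s frame 4, i.e. 00:27:18;04.

00:27:18;04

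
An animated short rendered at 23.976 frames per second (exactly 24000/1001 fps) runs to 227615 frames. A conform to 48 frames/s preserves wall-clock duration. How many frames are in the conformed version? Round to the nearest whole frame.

Frames at target rate = 227615 × (48) / (24000/1001) = 45568523/100 ≈ 455685.230.
Nearest whole frame: 455685.

455685 frames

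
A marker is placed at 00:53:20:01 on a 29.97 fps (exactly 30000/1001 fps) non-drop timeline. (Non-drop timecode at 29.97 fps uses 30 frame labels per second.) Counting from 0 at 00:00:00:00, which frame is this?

frame 96001

Total seconds to the label: (0 × 3600 + 53 × 60 + 20) = 3200.
Frame index = 3200 × 30 + 1 = 96001.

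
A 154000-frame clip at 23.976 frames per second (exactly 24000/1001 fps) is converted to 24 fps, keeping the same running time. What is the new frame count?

Target frames = source frames × (target rate / source rate) = 154000 × (24)/(24000/1001) = 154000 × 1001/1000 = 154154.

154154 frames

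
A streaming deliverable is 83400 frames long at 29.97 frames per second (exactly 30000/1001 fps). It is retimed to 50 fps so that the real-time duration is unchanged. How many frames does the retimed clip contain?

Target frames = source frames × (target rate / source rate) = 83400 × (50)/(30000/1001) = 83400 × 1001/600 = 139139.

139139 frames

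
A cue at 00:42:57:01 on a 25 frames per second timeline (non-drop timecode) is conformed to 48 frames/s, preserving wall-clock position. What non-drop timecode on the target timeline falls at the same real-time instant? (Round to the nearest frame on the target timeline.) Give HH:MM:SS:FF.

00:42:57:02

Source frame index: (0×3600 + 42×60 + 57) × 25 + 1 = 64426.
Real time: 64426 / (25) = 64426/25 s.
Target frame: (64426/25) × (48) = 3092448/25 ≈ 123697.920 → 123698.
At 48 labels/s: frame 123698 → 00:42:57:02.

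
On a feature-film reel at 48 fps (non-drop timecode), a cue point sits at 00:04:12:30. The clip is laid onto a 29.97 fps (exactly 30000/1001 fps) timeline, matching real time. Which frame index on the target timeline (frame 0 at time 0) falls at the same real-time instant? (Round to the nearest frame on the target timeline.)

Source frame index: (0×3600 + 4×60 + 12) × 48 + 30 = 12126.
Real time: 12126 / (48) = 2021/8 s.
Target frame: (2021/8) × (30000/1001) = 7578750/1001 ≈ 7571.179 → 7571.

frame 7571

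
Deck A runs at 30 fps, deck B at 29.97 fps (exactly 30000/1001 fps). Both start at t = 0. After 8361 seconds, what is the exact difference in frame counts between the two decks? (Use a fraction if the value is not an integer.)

A emits 30 × 8361 = 250830 frames; B emits 30000/1001 × 8361 = 250830000/1001.
Difference = 250830/1001 frames (≈ 250.5794); B is behind A.

250830/1001 frames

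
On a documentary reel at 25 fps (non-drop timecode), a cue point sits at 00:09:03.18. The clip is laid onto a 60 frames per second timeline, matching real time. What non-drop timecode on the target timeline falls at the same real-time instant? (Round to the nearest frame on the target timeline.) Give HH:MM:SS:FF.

Source frame index: (0×3600 + 9×60 + 3) × 25 + 18 = 13593.
Real time: 13593 / (25) = 13593/25 s.
Target frame: (13593/25) × (60) = 163116/5 ≈ 32623.200 → 32623.
At 60 labels/s: frame 32623 → 00:09:03:43.

00:09:03:43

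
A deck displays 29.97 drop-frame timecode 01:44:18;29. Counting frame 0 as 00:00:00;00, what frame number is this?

187581

Complete 10-minute blocks: 10, each 17982 frames → 179820.
Remaining 4 whole minutes in the current block: 1800 + 3 × 1798 = 7194 frames.
Within the current minute: 18 × 30 + 29 − 2 = 567 (labels ;00/;01 skipped at this minute). Total = 179820 + 7194 + 567 = 187581.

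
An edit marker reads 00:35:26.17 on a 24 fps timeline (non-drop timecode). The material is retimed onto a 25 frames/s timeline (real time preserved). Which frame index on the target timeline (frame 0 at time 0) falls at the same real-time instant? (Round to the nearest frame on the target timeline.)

frame 53168

Source frame index: (0×3600 + 35×60 + 26) × 24 + 17 = 51041.
Real time: 51041 / (24) = 51041/24 s.
Target frame: (51041/24) × (25) = 1276025/24 ≈ 53167.708 → 53168.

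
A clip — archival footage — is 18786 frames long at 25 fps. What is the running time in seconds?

Running time = 18786 / (25) = 751.44 s.

751.44 seconds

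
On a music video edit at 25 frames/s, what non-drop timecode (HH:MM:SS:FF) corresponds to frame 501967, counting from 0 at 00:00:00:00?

05:34:38:17

501967 ÷ 25 = 20078 full seconds, remainder 17 frames.
20078 s = 5 h 34 min 38 s.
Timecode: 05:34:38:17.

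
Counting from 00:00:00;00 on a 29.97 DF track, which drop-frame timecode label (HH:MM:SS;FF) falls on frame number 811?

Each 10-minute DF block holds 10 × 60 × 30 − 9 × 2 = 17982 frames. 811 ÷ 17982 → 0 full blocks, remainder 811.
Within the partial block the first minute is 1800 frames and each further minute 1798, so 0 further minute boundaries passed. Total skipped labels = 18 × 0 + 2 × 0 = 0.
Non-drop label index = 811 + 0 = 811; at 30 labels/s that is 00:00:27:01, i.e. DF 00:00:27;01.

00:00:27;01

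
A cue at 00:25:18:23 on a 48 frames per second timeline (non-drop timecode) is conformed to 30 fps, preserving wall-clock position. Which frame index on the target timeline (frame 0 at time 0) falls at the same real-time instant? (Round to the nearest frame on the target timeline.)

Source frame index: (0×3600 + 25×60 + 18) × 48 + 23 = 72887.
Real time: 72887 / (48) = 72887/48 s.
Target frame: (72887/48) × (30) = 364435/8 ≈ 45554.375 → 45554.

frame 45554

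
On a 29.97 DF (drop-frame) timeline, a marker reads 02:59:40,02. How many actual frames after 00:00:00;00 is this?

323078

As if non-drop at 30 labels/s: (2 × 3600 + 59 × 60 + 40) × 30 + 2 = 323402.
Minute boundaries passed: 179; those not divisible by 10: 179 − 17 = 162; dropped labels = 2 × 162 = 324.
Actual frame index = 323402 − 324 = 323078.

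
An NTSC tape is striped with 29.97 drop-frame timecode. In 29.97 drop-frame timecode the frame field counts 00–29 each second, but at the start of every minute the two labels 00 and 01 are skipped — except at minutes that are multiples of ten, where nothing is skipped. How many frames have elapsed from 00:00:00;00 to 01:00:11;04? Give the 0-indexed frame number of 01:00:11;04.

108226

As if non-drop at 30 labels/s: (1 × 3600 + 0 × 60 + 11) × 30 + 4 = 108334.
Minute boundaries passed: 60; those not divisible by 10: 60 − 6 = 54; dropped labels = 2 × 54 = 108.
Actual frame index = 108334 − 108 = 108226.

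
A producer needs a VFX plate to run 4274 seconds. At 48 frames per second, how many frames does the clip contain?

205152 frames

Frames = 4274 × 48 = 205152.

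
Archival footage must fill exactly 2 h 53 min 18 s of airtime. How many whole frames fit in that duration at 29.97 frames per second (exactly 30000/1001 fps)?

311628 frames

2 h 53 min 18 s = 10398 s.
Frames = 10398 × 30000/1001 = 311940000/1001 ≈ 311628.3716.
Complete frames: 311628.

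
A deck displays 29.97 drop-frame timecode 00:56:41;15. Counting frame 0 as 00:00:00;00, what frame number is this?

As if non-drop at 30 labels/s: (0 × 3600 + 56 × 60 + 41) × 30 + 15 = 102045.
Minute boundaries passed: 56; those not divisible by 10: 56 − 5 = 51; dropped labels = 2 × 51 = 102.
Actual frame index = 102045 − 102 = 101943.

101943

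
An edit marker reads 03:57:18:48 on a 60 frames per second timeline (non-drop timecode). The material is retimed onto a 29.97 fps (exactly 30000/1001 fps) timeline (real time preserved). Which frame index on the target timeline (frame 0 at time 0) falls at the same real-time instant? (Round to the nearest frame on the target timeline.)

Source frame index: (3×3600 + 57×60 + 18) × 60 + 48 = 854328.
Real time: 854328 / (60) = 71194/5 s.
Target frame: (71194/5) × (30000/1001) = 427164000/1001 ≈ 426737.263 → 426737.

frame 426737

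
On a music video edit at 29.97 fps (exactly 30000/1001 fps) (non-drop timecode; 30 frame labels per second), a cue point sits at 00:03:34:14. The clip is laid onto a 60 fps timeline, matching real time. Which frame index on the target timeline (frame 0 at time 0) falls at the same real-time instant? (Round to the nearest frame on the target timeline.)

Source frame index: (0×3600 + 3×60 + 34) × 30 + 14 = 6434.
Real time: 6434 / (30000/1001) = 3220217/15000 s.
Target frame: (3220217/15000) × (60) = 3220217/250 ≈ 12880.868 → 12881.

frame 12881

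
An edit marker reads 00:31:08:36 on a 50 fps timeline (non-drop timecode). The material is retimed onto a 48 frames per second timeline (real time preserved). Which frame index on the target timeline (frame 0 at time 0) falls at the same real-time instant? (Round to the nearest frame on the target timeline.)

Source frame index: (0×3600 + 31×60 + 8) × 50 + 36 = 93436.
Real time: 93436 / (50) = 46718/25 s.
Target frame: (46718/25) × (48) = 2242464/25 ≈ 89698.560 → 89699.

frame 89699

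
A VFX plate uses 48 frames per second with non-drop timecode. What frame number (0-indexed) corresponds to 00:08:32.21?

frame 24597

Total seconds to the label: (0 × 3600 + 8 × 60 + 32) = 512.
Frame index = 512 × 48 + 21 = 24597.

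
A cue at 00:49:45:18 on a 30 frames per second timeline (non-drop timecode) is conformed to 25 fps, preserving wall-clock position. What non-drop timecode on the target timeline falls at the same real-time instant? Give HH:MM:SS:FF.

00:49:45:15

Source frame index: (0×3600 + 49×60 + 45) × 30 + 18 = 89568.
Real time: 89568 / (30) = 14928/5 s.
Target frame: (14928/5) × (25) = 74640.
At 25 labels/s: frame 74640 → 00:49:45:15.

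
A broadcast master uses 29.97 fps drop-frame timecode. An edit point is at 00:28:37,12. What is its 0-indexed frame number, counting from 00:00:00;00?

As if non-drop at 30 labels/s: (0 × 3600 + 28 × 60 + 37) × 30 + 12 = 51522.
Minute boundaries passed: 28; those not divisible by 10: 28 − 2 = 26; dropped labels = 2 × 26 = 52.
Actual frame index = 51522 − 52 = 51470.

51470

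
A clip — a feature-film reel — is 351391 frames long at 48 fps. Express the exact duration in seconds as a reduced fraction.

351391/48 seconds

Running time = 351391 ÷ (48) = 351391 × 1/48 = 351391/48 s.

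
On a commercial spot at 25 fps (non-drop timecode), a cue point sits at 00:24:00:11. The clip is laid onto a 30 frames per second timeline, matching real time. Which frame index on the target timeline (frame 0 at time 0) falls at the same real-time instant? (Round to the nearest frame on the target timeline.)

frame 43213

Source frame index: (0×3600 + 24×60 + 0) × 25 + 11 = 36011.
Real time: 36011 / (25) = 36011/25 s.
Target frame: (36011/25) × (30) = 216066/5 ≈ 43213.200 → 43213.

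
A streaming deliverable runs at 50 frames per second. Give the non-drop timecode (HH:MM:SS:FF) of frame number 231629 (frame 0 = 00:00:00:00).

231629 ÷ 50 = 4632 full seconds, remainder 29 frames.
4632 s = 1 h 17 min 12 s.
Timecode: 01:17:12:29.

01:17:12:29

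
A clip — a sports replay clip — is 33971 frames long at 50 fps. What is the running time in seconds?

Running time = 33971 / (50) = 679.42 s.

679.42 seconds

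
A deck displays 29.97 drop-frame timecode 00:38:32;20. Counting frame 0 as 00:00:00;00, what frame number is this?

Complete 10-minute blocks: 3, each 17982 frames → 53946.
Remaining 8 whole minutes in the current block: 1800 + 7 × 1798 = 14386 frames.
Within the current minute: 32 × 30 + 20 − 2 = 978 (labels ;00/;01 skipped at this minute). Total = 53946 + 14386 + 978 = 69310.

69310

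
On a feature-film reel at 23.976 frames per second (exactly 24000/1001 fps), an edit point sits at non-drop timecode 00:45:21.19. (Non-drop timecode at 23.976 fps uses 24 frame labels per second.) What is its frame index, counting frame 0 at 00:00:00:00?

65323

Total seconds to the label: (0 × 3600 + 45 × 60 + 21) = 2721.
Frame index = 2721 × 24 + 19 = 65323.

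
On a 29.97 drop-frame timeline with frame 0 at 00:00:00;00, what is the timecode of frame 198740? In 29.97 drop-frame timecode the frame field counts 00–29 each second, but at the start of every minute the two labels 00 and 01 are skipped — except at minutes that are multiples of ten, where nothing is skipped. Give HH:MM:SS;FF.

01:50:31;08

Each 10-minute DF block holds 10 × 60 × 30 − 9 × 2 = 17982 frames. 198740 ÷ 17982 → 11 full blocks, remainder 938.
Within the partial block the first minute is 1800 frames and each further minute 1798, so 0 further minute boundaries passed. Total skipped labels = 18 × 11 + 2 × 0 = 198.
Non-drop label index = 198740 + 198 = 198938; at 30 labels/s that is 01:50:31:08, i.e. DF 01:50:31;08.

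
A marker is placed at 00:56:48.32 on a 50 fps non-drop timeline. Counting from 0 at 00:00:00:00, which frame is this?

Total seconds to the label: (0 × 3600 + 56 × 60 + 48) = 3408.
Frame index = 3408 × 50 + 32 = 170432.

frame 170432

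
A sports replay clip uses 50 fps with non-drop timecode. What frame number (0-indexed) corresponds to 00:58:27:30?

frame 175380

Total seconds to the label: (0 × 3600 + 58 × 60 + 27) = 3507.
Frame index = 3507 × 50 + 30 = 175380.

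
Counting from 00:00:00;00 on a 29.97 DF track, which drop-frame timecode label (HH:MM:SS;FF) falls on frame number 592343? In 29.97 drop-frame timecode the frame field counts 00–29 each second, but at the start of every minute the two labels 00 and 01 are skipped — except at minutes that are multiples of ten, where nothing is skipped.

Each 10-minute DF block holds 10 × 60 × 30 − 9 × 2 = 17982 frames. 592343 ÷ 17982 → 32 full blocks, remainder 16919.
Within the partial block the first minute is 1800 frames and each further minute 1798, so 9 further minute boundaries passed. Total skipped labels = 18 × 32 + 2 × 9 = 594.
Non-drop label index = 592343 + 594 = 592937; at 30 labels/s that is 05:29:24:17, i.e. DF 05:29:24;17.

05:29:24;17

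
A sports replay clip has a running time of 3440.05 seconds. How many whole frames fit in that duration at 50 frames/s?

172002 frames

Frames = 3440.05 × 50 = 344005/2 ≈ 172002.5000.
Complete frames: 172002.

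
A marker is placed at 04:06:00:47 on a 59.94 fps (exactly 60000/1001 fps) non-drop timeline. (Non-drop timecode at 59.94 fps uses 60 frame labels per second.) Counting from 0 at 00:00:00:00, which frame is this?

Total seconds to the label: (4 × 3600 + 6 × 60 + 0) = 14760.
Frame index = 14760 × 60 + 47 = 885647.

frame 885647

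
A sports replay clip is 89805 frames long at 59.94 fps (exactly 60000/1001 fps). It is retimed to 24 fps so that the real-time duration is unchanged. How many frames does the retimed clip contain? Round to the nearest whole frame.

Frames at target rate = 89805 × (24) / (60000/1001) = 17978961/500 ≈ 35957.922.
Nearest whole frame: 35958.

35958 frames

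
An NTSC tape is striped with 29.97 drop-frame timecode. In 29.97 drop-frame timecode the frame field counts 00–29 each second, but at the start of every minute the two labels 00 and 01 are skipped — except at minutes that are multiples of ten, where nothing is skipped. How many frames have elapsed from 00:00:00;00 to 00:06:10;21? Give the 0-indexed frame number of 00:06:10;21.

As if non-drop at 30 labels/s: (0 × 3600 + 6 × 60 + 10) × 30 + 21 = 11121.
Minute boundaries passed: 6; those not divisible by 10: 6 − 0 = 6; dropped labels = 2 × 6 = 12.
Actual frame index = 11121 − 12 = 11109.

11109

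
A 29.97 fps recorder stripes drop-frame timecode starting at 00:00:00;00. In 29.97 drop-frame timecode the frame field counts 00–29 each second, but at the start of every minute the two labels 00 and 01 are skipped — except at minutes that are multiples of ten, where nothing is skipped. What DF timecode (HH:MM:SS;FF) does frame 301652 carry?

Ten DF minutes hold 17982 frames, so frame 301652 lies in block 16 (frames 287712–305693) with 13940 frames into that block.
The block's first minute is 1800 frames and the rest 1798 each; 13940 frames reaches minute 7, so 16 × 18 + 7 × 2 = 302 labels have been skipped so far.
Adding those back, label number 301652 + 302 = 301954 at 30 labels/s is 10065 s + 4 f = 2 h 47 min 45 s frame 4, i.e. 02:47:45;04.

02:47:45;04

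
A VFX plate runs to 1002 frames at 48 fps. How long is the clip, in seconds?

Running time = 1002 / (48) = 20.875 s.

20.875 seconds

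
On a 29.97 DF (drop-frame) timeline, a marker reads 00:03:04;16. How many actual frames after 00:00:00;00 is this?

Complete 10-minute blocks: 0, each 17982 frames → 0.
Remaining 3 whole minutes in the current block: 1800 + 2 × 1798 = 5396 frames.
Within the current minute: 4 × 30 + 16 − 2 = 134 (labels ;00/;01 skipped at this minute). Total = 0 + 5396 + 134 = 5530.

5530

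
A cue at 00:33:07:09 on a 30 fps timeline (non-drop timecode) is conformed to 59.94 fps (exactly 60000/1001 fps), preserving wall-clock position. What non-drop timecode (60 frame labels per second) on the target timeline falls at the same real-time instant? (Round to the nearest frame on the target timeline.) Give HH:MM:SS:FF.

Source frame index: (0×3600 + 33×60 + 7) × 30 + 9 = 59619.
Real time: 59619 / (30) = 19873/10 s.
Target frame: (19873/10) × (60000/1001) = 17034000/143 ≈ 119118.881 → 119119.
At 60 labels/s: frame 119119 → 00:33:05:19.

00:33:05:19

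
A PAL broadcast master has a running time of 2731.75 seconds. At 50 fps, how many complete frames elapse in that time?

Frames = 2731.75 × 50 = 273175/2 ≈ 136587.5000.
Complete frames: 136587.

136587 frames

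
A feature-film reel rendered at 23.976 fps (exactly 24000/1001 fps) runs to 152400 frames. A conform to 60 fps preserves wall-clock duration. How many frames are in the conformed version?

Target frames = source frames × (target rate / source rate) = 152400 × (60)/(24000/1001) = 152400 × 1001/400 = 381381.

381381 frames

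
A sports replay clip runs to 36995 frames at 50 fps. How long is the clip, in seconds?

Running time = 36995 / (50) = 739.9 s.

739.9 seconds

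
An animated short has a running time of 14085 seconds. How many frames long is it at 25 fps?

Frames = 14085 × 25 = 352125.

352125 frames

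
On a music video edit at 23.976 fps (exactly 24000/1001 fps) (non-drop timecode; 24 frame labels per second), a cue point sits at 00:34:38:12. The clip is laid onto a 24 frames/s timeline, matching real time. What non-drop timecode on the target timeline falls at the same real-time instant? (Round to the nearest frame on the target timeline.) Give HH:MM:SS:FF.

Source frame index: (0×3600 + 34×60 + 38) × 24 + 12 = 49884.
Real time: 49884 / (24000/1001) = 4161157/2000 s.
Target frame: (4161157/2000) × (24) = 12483471/250 ≈ 49933.884 → 49934.
At 24 labels/s: frame 49934 → 00:34:40:14.

00:34:40:14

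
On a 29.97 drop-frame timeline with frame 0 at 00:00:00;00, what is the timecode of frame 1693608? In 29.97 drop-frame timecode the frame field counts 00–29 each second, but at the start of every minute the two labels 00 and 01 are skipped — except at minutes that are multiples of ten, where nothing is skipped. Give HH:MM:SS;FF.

15:41:50;02

Each 10-minute DF block holds 10 × 60 × 30 − 9 × 2 = 17982 frames. 1693608 ÷ 17982 → 94 full blocks, remainder 3300.
Within the partial block the first minute is 1800 frames and each further minute 1798, so 1 further minute boundary passed. Total skipped labels = 18 × 94 + 2 × 1 = 1694.
Non-drop label index = 1693608 + 1694 = 1695302; at 30 labels/s that is 15:41:50:02, i.e. DF 15:41:50;02.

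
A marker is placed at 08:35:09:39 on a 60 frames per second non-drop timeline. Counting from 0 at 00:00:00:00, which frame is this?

frame 1854579

Total seconds to the label: (8 × 3600 + 35 × 60 + 9) = 30909.
Frame index = 30909 × 60 + 39 = 1854579.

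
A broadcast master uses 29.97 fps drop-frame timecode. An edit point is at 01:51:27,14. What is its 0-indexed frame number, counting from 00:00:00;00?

200424

As if non-drop at 30 labels/s: (1 × 3600 + 51 × 60 + 27) × 30 + 14 = 200624.
Minute boundaries passed: 111; those not divisible by 10: 111 − 11 = 100; dropped labels = 2 × 100 = 200.
Actual frame index = 200624 − 200 = 200424.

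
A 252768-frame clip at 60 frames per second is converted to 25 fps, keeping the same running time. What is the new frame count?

105320 frames

Target frames = source frames × (target rate / source rate) = 252768 × (25)/(60) = 252768 × 5/12 = 105320.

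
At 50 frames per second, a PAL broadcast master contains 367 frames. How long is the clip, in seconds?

7.34 seconds

Running time = 367 / (50) = 7.34 s.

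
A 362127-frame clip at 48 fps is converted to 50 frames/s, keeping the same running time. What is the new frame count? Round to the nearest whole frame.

Frames at target rate = 362127 × (50) / (48) = 3017725/8 ≈ 377215.625.
Nearest whole frame: 377216.

377216 frames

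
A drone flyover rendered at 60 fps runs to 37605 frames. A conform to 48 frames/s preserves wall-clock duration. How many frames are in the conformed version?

30084 frames

Target frames = source frames × (target rate / source rate) = 37605 × (48)/(60) = 37605 × 4/5 = 30084.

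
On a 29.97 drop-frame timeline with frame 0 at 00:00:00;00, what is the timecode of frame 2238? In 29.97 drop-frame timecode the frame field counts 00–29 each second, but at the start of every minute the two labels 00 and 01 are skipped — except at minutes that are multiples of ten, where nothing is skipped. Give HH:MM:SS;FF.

00:01:14;20

Each 10-minute DF block holds 10 × 60 × 30 − 9 × 2 = 17982 frames. 2238 ÷ 17982 → 0 full blocks, remainder 2238.
Within the partial block the first minute is 1800 frames and each further minute 1798, so 1 further minute boundary passed. Total skipped labels = 18 × 0 + 2 × 1 = 2.
Non-drop label index = 2238 + 2 = 2240; at 30 labels/s that is 00:01:14:20, i.e. DF 00:01:14;20.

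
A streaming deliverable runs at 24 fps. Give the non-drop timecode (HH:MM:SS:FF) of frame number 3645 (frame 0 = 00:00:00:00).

00:02:31:21

3645 ÷ 24 = 151 full seconds, remainder 21 frames.
151 s = 0 h 2 min 31 s.
Timecode: 00:02:31:21.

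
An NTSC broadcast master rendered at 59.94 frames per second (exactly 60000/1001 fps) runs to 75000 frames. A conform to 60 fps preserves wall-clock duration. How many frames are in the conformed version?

Target frames = source frames × (target rate / source rate) = 75000 × (60)/(60000/1001) = 75000 × 1001/1000 = 75075.

75075 frames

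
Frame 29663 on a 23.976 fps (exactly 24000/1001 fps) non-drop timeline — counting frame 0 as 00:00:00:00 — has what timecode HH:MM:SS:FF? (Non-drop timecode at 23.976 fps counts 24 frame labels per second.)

29663 ÷ 24 = 1235 full seconds, remainder 23 frames.
1235 s = 0 h 20 min 35 s.
Timecode: 00:20:35:23.

00:20:35:23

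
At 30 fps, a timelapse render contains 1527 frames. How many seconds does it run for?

Running time = 1527 / (30) = 50.9 s.

50.9 seconds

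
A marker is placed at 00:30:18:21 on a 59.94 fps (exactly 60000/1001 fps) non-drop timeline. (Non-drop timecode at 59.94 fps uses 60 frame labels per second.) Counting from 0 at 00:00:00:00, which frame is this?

109101

Total seconds to the label: (0 × 3600 + 30 × 60 + 18) = 1818.
Frame index = 1818 × 60 + 21 = 109101.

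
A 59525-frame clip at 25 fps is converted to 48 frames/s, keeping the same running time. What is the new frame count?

114288 frames

Target frames = source frames × (target rate / source rate) = 59525 × (48)/(25) = 59525 × 48/25 = 114288.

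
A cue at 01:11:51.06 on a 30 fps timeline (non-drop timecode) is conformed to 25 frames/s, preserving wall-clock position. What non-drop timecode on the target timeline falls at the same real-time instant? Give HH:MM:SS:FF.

Source frame index: (1×3600 + 11×60 + 51) × 30 + 6 = 129336.
Real time: 129336 / (30) = 21556/5 s.
Target frame: (21556/5) × (25) = 107780.
At 25 labels/s: frame 107780 → 01:11:51:05.

01:11:51:05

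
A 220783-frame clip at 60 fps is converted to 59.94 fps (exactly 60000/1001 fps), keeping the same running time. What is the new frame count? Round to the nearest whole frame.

Frames at target rate = 220783 × (60000/1001) / (60) = 220783000/1001 ≈ 220562.438.
Nearest whole frame: 220562.

220562 frames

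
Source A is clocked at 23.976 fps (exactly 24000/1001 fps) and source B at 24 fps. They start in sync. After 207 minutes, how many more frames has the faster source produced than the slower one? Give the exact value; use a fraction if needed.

207 min = 12420 s.
A emits 24000/1001 × 12420 = 298080000/1001 frames; B emits 24 × 12420 = 298080.
Difference = 298080/1001 frames (≈ 297.7822); B is ahead of A.

298080/1001 frames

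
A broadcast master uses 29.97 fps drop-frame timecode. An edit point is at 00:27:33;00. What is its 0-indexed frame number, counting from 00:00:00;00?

49540

Complete 10-minute blocks: 2, each 17982 frames → 35964.
Remaining 7 whole minutes in the current block: 1800 + 6 × 1798 = 12588 frames.
Within the current minute: 33 × 30 + 0 − 2 = 988 (labels ;00/;01 skipped at this minute). Total = 35964 + 12588 + 988 = 49540.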